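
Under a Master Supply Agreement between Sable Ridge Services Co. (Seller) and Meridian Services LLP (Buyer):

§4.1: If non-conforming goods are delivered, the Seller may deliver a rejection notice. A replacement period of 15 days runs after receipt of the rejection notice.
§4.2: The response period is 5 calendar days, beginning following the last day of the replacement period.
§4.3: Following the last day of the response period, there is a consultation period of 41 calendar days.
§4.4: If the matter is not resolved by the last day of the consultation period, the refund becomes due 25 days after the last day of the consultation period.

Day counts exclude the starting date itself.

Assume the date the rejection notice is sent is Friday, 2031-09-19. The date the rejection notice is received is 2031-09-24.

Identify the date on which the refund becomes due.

2031-12-19

The last day of the replacement period: 2031-09-24 + 15 days = 2031-10-09.
Adding 5 calendar days to 2031-10-09 gives 2031-10-14, which is the last day of the response period.
The last day of the consultation period: 41 calendar days after 2031-10-14 is 2031-11-24.
The date on which the refund becomes due: 2031-11-24 + 25 days = 2031-12-19.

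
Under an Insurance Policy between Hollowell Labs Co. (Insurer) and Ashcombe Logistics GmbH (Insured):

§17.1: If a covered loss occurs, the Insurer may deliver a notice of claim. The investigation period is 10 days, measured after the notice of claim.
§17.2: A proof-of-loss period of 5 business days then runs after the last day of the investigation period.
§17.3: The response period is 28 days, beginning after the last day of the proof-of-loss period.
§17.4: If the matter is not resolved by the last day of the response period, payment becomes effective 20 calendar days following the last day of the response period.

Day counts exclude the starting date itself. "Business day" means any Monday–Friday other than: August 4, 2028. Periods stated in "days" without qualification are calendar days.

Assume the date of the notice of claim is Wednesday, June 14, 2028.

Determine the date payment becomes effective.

Adding 10 calendar days to June 14, 2028 gives June 24, 2028, which is the last day of the investigation period.
From Saturday, June 24, 2028, 5 business days (Jun 26, Jun 27, Jun 28, Jun 29, Jun 30, skipping weekends) brings us to Friday, June 30, 2028, which is the last day of the proof-of-loss period.
The last day of the response period: June 30, 2028 + 28 days = July 28, 2028.
The date payment becomes effective: July 28, 2028 + 20 days = August 17, 2028.

August 17, 2028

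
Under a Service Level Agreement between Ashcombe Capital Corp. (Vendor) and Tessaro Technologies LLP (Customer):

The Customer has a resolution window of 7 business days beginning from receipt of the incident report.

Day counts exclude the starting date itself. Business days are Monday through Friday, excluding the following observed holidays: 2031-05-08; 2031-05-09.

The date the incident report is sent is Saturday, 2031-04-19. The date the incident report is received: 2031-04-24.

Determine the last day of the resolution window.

The last day of the resolution window: 7 business days after Thursday, 2031-04-24, skipping weekends — Apr 25, Apr 28, Apr 29, Apr 30, May 1, May 2, May 5 — lands on Monday, 2031-05-05.

2031-05-05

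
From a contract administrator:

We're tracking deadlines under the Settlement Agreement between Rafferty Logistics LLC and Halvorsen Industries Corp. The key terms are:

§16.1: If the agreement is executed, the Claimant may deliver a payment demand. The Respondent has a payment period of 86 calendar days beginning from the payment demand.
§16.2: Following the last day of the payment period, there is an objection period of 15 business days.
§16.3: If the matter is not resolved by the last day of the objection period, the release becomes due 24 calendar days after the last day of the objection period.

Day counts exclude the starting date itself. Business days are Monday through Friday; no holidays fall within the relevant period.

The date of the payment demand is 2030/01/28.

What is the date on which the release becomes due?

The last day of the payment period: 2030/01/28 + 86 days = 2030/04/24.
From Wednesday, 2030/04/24, 15 business days (Apr 25, Apr 26, Apr 29, Apr 30, …, May 13, May 14, May 15, skipping weekends) brings us to Wednesday, 2030/05/15, which is the last day of the objection period.
The date on which the release becomes due: 24 calendar days after 2030/05/15 is 2030/06/08.

2030/06/08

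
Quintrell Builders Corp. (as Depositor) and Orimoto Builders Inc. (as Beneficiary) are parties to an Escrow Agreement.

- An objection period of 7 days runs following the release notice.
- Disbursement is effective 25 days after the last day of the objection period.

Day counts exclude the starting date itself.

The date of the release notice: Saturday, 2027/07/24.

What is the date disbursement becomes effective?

2027/08/25

Adding 7 calendar days to 2027/07/24 gives 2027/07/31, which is the last day of the objection period.
The date disbursement becomes effective: 2027/07/31 + 25 days = 2027/08/25.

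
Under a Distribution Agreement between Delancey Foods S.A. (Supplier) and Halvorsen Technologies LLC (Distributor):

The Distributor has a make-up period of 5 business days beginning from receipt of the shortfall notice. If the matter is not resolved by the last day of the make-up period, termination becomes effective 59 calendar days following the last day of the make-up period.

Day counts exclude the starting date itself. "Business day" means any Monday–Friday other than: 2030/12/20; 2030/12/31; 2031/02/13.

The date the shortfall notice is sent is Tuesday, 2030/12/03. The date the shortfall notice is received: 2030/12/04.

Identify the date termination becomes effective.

From Wednesday, 2030/12/04, 5 business days (Dec 5, Dec 6, Dec 9, Dec 10, Dec 11, skipping weekends) brings us to Wednesday, 2030/12/11, which is the last day of the make-up period.
The date termination becomes effective: 2030/12/11 + 59 days = 2031/02/08.

2031/02/08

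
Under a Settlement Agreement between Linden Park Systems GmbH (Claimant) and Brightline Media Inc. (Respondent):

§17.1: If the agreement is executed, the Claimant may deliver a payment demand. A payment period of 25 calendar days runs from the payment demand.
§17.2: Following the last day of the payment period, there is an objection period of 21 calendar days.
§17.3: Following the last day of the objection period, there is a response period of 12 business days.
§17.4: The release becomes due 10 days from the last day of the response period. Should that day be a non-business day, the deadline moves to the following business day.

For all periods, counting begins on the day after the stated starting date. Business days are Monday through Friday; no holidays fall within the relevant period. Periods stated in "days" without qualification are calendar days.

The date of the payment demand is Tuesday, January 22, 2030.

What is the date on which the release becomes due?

April 5, 2030

The last day of the payment period: January 22, 2030 + 25 days = February 16, 2030.
The last day of the objection period: 21 calendar days after February 16, 2030 is March 9, 2030.
The last day of the response period: counting 12 business days from Saturday, March 9, 2030 (Mar 11, Mar 12, Mar 13, Mar 14, …, Mar 22, Mar 25, Mar 26, skipping weekends) reaches Tuesday, March 26, 2030.
The date on which the release becomes due: March 26, 2030 + 10 days = April 5, 2030. April 5, 2030 is a Friday, so no roll-forward applies.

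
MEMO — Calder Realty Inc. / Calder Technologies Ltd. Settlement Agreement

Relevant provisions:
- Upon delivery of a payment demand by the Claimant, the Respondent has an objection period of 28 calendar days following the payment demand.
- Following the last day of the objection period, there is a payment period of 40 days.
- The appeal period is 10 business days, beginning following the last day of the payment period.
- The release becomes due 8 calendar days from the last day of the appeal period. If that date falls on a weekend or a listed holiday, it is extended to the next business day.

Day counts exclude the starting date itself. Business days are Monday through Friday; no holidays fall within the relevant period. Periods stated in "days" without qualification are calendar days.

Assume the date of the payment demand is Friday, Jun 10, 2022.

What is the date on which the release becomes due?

The last day of the objection period: 28 calendar days after Jun 10, 2022 is Jul 8, 2022.
The last day of the payment period: 40 calendar days after Jul 8, 2022 is Aug 17, 2022.
The last day of the appeal period: 10 business days after Wednesday, Aug 17, 2022, skipping weekends — Aug 18, Aug 19, Aug 22, Aug 23, Aug 24, Aug 25, Aug 26, Aug 29, Aug 30, Aug 31 — lands on Wednesday, Aug 31, 2022.
The date on which the release becomes due: 8 calendar days after Aug 31, 2022 is Sep 8, 2022. Sep 8, 2022 is a Thursday, so no roll-forward applies.

Sep 8, 2022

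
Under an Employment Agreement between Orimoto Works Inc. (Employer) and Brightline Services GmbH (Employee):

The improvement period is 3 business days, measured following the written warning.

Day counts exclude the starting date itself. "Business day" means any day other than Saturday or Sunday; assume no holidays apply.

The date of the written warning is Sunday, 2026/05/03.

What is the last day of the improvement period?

From Sunday, 2026/05/03, 3 business days (May 4, May 5, May 6, skipping weekends) brings us to Wednesday, 2026/05/06, which is the last day of the improvement period.

2026/05/06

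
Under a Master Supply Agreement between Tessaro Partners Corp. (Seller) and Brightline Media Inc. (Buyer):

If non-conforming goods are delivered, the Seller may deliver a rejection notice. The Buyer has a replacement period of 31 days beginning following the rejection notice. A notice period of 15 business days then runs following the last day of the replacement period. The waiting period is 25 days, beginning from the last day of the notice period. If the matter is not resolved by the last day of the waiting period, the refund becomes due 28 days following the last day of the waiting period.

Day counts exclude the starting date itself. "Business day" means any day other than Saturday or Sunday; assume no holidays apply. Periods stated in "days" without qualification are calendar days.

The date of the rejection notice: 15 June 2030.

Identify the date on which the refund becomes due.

Adding 31 calendar days to 15 June 2030 gives 16 July 2030, which is the last day of the replacement period.
From Tuesday, 16 July 2030, 15 business days (Jul 17, Jul 18, Jul 19, Jul 22, …, Aug 2, Aug 5, Aug 6, skipping weekends) brings us to Tuesday, 6 August 2030, which is the last day of the notice period.
Adding 25 calendar days to 6 August 2030 gives 31 August 2030, which is the last day of the waiting period.
Adding 28 calendar days to 31 August 2030 gives 28 September 2030, which is the date on which the refund becomes due.

28 September 2030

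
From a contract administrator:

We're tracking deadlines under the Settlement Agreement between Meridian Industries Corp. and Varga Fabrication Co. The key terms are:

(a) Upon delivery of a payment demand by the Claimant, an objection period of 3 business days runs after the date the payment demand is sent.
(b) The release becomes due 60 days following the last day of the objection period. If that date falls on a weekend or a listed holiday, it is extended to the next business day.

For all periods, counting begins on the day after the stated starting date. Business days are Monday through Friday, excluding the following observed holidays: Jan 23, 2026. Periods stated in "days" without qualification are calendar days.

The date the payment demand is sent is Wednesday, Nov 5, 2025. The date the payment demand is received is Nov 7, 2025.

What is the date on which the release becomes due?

Jan 9, 2026

The last day of the objection period: counting 3 business days from Wednesday, Nov 5, 2025 (Nov 6, Nov 7, Nov 10, skipping weekends) reaches Monday, Nov 10, 2025.
The date on which the release becomes due: Nov 10, 2025 + 60 days = Jan 9, 2026. Jan 9, 2026 is a Friday and is not a listed holiday, so no roll-forward applies.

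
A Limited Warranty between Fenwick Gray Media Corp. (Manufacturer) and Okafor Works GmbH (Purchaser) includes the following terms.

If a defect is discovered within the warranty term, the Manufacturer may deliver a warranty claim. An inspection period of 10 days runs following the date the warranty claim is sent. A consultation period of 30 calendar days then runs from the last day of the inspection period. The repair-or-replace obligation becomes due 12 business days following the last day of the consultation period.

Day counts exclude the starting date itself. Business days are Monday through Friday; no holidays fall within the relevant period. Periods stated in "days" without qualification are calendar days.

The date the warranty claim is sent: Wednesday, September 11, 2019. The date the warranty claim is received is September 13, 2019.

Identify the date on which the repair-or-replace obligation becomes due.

The last day of the inspection period: September 11, 2019 + 10 days = September 21, 2019.
Adding 30 calendar days to September 21, 2019 gives October 21, 2019, which is the last day of the consultation period.
The date on which the repair-or-replace obligation becomes due: counting 12 business days from Monday, October 21, 2019 (Oct 22, Oct 23, Oct 24, Oct 25, …, Nov 4, Nov 5, Nov 6, skipping weekends) reaches Wednesday, November 6, 2019.

November 6, 2019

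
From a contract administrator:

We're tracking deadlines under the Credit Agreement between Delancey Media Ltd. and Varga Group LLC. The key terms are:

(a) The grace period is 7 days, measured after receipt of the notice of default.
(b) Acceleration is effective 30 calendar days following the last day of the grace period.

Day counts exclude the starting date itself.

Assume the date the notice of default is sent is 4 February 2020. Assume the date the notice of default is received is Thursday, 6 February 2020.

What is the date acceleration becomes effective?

14 March 2020

The last day of the grace period: 7 calendar days after 6 February 2020 is 13 February 2020.
The date acceleration becomes effective: 30 calendar days after 13 February 2020 is 14 March 2020.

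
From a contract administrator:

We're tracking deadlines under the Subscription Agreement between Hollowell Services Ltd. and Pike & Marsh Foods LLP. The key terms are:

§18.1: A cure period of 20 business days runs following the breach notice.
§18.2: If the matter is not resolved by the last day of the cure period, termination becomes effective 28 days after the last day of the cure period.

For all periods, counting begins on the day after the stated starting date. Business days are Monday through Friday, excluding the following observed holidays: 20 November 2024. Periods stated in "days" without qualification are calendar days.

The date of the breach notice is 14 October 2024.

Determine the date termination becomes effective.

The last day of the cure period: counting 20 business days from Monday, 14 October 2024 (Oct 15, Oct 16, Oct 17, Oct 18, …, Nov 7, Nov 8, Nov 11, skipping weekends) reaches Monday, 11 November 2024.
The date termination becomes effective: 11 November 2024 + 28 days = 9 December 2024.

9 December 2024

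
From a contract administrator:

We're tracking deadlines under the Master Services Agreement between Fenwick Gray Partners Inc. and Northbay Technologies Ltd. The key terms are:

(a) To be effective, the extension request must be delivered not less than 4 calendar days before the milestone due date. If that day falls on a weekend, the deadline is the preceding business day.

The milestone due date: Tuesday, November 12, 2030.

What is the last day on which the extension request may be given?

Counting back 4 calendar days from November 12, 2030 gives November 8, 2030. That is a Friday, so no adjustment is needed.

November 8, 2030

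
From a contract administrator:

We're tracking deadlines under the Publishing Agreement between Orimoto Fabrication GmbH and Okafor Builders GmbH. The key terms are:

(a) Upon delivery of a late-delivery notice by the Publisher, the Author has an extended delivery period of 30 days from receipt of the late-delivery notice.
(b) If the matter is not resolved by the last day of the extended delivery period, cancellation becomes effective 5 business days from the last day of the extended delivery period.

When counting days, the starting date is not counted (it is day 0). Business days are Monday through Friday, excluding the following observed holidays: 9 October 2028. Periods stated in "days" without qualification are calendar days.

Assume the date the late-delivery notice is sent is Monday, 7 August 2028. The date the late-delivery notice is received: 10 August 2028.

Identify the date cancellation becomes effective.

The last day of the extended delivery period: 30 calendar days after 10 August 2028 is 9 September 2028.
The date cancellation becomes effective: 5 business days after Saturday, 9 September 2028, skipping weekends — Sep 11, Sep 12, Sep 13, Sep 14, Sep 15 — lands on Friday, 15 September 2028.

15 September 2028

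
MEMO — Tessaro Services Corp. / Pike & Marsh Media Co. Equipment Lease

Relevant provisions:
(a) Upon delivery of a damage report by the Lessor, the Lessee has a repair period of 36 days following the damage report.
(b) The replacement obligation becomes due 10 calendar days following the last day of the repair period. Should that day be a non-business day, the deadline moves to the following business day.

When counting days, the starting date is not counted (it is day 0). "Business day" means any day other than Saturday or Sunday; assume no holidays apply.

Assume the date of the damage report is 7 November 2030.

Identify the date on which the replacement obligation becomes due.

23 December 2030

The last day of the repair period: 36 calendar days after 7 November 2030 is 13 December 2030.
The date on which the replacement obligation becomes due: 13 December 2030 + 10 days = 23 December 2030. 23 December 2030 is a Monday, so no roll-forward applies.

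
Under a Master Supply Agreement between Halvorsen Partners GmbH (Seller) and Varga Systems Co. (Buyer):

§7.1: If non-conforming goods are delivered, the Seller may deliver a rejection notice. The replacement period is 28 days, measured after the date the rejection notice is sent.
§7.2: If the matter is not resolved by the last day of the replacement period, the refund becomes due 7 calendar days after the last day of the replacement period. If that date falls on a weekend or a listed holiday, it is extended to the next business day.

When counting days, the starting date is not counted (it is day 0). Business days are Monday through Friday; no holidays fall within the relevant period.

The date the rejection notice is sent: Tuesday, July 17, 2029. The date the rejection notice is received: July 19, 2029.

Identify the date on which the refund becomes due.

August 21, 2029

Adding 28 calendar days to July 17, 2029 gives August 14, 2029, which is the last day of the replacement period.
The date on which the refund becomes due: August 14, 2029 + 7 days = August 21, 2029. August 21, 2029 is a Tuesday, so no roll-forward applies.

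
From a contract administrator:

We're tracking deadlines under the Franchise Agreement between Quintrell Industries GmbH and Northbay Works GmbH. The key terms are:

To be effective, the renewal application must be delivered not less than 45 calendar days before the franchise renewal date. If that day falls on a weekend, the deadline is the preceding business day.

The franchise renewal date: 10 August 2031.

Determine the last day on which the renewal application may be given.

26 June 2031

10 August 2031 minus 45 days is 26 June 2031. That is a Thursday, so no adjustment is needed.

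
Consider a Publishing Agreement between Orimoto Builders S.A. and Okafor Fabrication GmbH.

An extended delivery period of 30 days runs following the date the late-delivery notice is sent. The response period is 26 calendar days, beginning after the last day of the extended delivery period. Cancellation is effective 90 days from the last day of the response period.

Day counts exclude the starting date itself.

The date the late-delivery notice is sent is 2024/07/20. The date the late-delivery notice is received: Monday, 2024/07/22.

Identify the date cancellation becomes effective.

2024/12/13

The last day of the extended delivery period: 30 calendar days after 2024/07/20 is 2024/08/19.
Adding 26 calendar days to 2024/08/19 gives 2024/09/14, which is the last day of the response period.
The date cancellation becomes effective: 2024/09/14 + 90 days = 2024/12/13.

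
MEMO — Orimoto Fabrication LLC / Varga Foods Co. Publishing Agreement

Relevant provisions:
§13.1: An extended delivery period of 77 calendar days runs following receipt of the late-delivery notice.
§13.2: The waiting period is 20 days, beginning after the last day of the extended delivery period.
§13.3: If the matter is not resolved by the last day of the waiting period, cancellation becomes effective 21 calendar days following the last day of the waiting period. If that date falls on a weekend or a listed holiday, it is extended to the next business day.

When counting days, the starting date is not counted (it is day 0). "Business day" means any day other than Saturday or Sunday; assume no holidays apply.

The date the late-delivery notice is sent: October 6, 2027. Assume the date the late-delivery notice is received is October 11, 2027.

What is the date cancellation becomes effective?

February 7, 2028

Adding 77 calendar days to October 11, 2027 gives December 27, 2027, which is the last day of the extended delivery period.
The last day of the waiting period: 20 calendar days after December 27, 2027 is January 16, 2028.
Adding 21 calendar days to January 16, 2028 gives February 6, 2028, which is the date cancellation becomes effective. That falls on a Sunday, so it rolls to the next business day, Monday, February 7, 2028.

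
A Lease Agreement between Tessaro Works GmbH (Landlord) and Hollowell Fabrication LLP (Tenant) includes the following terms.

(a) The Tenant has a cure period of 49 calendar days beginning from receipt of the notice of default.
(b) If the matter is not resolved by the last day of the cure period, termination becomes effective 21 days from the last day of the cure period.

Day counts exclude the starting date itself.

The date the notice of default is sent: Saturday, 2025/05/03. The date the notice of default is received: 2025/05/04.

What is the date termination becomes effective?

2025/07/13

Adding 49 calendar days to 2025/05/04 gives 2025/06/22, which is the last day of the cure period.
Adding 21 calendar days to 2025/06/22 gives 2025/07/13, which is the date termination becomes effective.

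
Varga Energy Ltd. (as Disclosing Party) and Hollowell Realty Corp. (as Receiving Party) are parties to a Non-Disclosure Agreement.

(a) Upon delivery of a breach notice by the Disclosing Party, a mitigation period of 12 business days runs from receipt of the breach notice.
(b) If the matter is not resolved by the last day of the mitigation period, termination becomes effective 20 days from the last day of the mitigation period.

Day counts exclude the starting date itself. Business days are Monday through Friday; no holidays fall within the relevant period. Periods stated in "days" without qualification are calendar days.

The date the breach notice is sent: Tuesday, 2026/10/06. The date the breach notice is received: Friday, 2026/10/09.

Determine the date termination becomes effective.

2026/11/16

The last day of the mitigation period: 12 business days after Friday, 2026/10/09, skipping weekends — Oct 12, Oct 13, Oct 14, Oct 15, …, Oct 23, Oct 26, Oct 27 — lands on Tuesday, 2026/10/27.
The date termination becomes effective: 20 calendar days after 2026/10/27 is 2026/11/16.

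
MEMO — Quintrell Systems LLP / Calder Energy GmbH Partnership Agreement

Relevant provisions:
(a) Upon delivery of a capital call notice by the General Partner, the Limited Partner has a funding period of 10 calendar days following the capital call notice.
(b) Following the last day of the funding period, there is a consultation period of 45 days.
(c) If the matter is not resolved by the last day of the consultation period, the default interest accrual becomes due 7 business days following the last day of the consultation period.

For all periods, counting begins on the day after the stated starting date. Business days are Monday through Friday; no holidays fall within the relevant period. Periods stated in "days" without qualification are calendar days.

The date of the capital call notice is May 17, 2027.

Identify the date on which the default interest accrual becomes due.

The last day of the funding period: May 17, 2027 + 10 days = May 27, 2027.
The last day of the consultation period: 45 calendar days after May 27, 2027 is Jul 11, 2027.
The date on which the default interest accrual becomes due: 7 business days after Sunday, Jul 11, 2027, skipping weekends — Jul 12, Jul 13, Jul 14, Jul 15, Jul 16, Jul 19, Jul 20 — lands on Tuesday, Jul 20, 2027.

Jul 20, 2027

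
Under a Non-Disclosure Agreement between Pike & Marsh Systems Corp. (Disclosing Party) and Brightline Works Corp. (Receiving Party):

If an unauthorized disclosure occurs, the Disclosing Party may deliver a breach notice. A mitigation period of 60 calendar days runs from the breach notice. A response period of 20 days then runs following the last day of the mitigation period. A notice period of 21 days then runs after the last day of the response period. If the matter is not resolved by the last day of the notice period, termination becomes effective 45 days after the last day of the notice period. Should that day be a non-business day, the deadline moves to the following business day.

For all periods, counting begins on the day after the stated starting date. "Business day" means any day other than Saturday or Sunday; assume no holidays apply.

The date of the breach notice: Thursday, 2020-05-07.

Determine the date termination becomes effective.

Adding 60 calendar days to 2020-05-07 gives 2020-07-06, which is the last day of the mitigation period.
The last day of the response period: 2020-07-06 + 20 days = 2020-07-26.
The last day of the notice period: 2020-07-26 + 21 days = 2020-08-16.
The date termination becomes effective: 2020-08-16 + 45 days = 2020-09-30. 2020-09-30 is a Wednesday, so no roll-forward applies.

2020-09-30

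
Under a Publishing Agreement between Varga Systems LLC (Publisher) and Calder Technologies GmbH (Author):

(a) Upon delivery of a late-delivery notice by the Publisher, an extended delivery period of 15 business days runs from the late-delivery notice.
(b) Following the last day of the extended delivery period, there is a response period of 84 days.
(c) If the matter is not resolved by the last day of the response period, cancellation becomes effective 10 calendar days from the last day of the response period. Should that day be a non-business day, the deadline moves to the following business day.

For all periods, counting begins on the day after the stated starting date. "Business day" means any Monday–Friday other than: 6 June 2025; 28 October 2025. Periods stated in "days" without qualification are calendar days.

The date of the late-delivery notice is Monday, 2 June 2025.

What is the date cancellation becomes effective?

From Monday, 2 June 2025, 15 business days (Jun 3, Jun 4, Jun 5, Jun 9, …, Jun 20, Jun 23, Jun 24, skipping weekends and the listed holiday on Jun 6) brings us to Tuesday, 24 June 2025, which is the last day of the extended delivery period.
The last day of the response period: 24 June 2025 + 84 days = 16 September 2025.
The date cancellation becomes effective: 16 September 2025 + 10 days = 26 September 2025. 26 September 2025 is a Friday and is not a listed holiday, so no roll-forward applies.

26 September 2025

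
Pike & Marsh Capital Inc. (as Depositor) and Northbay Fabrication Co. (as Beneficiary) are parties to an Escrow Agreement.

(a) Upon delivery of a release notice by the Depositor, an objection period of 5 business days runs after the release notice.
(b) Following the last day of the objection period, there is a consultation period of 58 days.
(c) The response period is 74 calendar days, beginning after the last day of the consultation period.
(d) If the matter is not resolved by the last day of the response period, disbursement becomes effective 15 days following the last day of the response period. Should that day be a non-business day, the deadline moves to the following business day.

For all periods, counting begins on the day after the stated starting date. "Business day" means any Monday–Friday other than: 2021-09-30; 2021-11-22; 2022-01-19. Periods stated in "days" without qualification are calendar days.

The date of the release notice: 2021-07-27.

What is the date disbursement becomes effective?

2021-12-28

The last day of the objection period: 5 business days after Tuesday, 2021-07-27, skipping weekends — Jul 28, Jul 29, Jul 30, Aug 2, Aug 3 — lands on Tuesday, 2021-08-03.
Adding 58 calendar days to 2021-08-03 gives 2021-09-30, which is the last day of the consultation period.
The last day of the response period: 2021-09-30 + 74 days = 2021-12-13.
The date disbursement becomes effective: 15 calendar days after 2021-12-13 is 2021-12-28. 2021-12-28 is a Tuesday and is not a listed holiday, so no roll-forward applies.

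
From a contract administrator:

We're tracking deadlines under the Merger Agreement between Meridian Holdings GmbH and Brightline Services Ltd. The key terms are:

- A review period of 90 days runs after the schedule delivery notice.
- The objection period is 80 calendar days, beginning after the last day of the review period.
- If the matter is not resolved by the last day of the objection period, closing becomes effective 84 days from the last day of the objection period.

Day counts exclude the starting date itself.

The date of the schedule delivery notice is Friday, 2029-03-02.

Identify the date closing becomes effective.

The last day of the review period: 90 calendar days after 2029-03-02 is 2029-05-31.
The last day of the objection period: 2029-05-31 + 80 days = 2029-08-19.
Adding 84 calendar days to 2029-08-19 gives 2029-11-11, which is the date closing becomes effective.

2029-11-11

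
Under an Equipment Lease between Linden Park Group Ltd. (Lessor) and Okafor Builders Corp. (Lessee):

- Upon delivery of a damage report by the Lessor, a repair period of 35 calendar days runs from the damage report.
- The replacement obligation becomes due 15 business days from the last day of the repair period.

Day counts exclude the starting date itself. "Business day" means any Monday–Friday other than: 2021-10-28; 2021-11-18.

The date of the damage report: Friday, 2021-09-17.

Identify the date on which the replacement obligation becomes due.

2021-11-15

Adding 35 calendar days to 2021-09-17 gives 2021-10-22, which is the last day of the repair period.
The date on which the replacement obligation becomes due: 15 business days after Friday, 2021-10-22, skipping weekends and the listed holiday on Oct 28 — Oct 25, Oct 26, Oct 27, Oct 29, …, Nov 11, Nov 12, Nov 15 — lands on Monday, 2021-11-15.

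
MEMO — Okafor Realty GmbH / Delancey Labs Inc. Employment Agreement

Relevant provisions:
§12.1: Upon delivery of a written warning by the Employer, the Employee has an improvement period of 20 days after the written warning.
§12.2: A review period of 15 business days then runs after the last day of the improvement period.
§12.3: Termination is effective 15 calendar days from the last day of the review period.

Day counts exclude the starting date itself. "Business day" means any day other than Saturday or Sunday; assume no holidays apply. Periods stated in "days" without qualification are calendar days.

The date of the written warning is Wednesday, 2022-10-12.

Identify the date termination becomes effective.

The last day of the improvement period: 20 calendar days after 2022-10-12 is 2022-11-01.
The last day of the review period: 15 business days after Tuesday, 2022-11-01, skipping weekends — Nov 2, Nov 3, Nov 4, Nov 7, …, Nov 18, Nov 21, Nov 22 — lands on Tuesday, 2022-11-22.
The date termination becomes effective: 2022-11-22 + 15 days = 2022-12-07.

2022-12-07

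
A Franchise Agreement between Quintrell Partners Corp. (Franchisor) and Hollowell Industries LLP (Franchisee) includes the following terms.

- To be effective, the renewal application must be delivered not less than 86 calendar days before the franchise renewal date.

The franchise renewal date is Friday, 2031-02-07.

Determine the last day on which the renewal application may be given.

2030-11-13

2031-02-07 minus 86 days is 2030-11-13.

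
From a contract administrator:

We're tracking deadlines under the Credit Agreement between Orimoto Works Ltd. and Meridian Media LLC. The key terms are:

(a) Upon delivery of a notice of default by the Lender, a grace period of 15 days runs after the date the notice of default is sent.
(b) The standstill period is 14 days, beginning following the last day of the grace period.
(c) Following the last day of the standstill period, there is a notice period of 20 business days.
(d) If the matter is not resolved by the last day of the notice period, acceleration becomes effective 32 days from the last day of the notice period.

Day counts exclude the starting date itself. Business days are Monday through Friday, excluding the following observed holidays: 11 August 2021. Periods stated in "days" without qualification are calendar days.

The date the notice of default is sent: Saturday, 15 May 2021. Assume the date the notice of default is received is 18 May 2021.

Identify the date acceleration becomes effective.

10 August 2021

The last day of the grace period: 15 calendar days after 15 May 2021 is 30 May 2021.
The last day of the standstill period: 14 calendar days after 30 May 2021 is 13 June 2021.
The last day of the notice period: counting 20 business days from Sunday, 13 June 2021 (Jun 14, Jun 15, Jun 16, Jun 17, …, Jul 7, Jul 8, Jul 9, skipping weekends) reaches Friday, 9 July 2021.
Adding 32 calendar days to 9 July 2021 gives 10 August 2021, which is the date acceleration becomes effective.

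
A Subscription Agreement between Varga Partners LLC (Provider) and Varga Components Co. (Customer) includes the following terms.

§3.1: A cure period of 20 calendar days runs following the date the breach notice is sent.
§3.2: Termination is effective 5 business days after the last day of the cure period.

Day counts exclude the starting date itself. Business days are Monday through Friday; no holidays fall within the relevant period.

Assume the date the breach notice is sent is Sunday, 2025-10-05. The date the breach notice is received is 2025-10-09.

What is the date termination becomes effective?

Adding 20 calendar days to 2025-10-05 gives 2025-10-25, which is the last day of the cure period.
The date termination becomes effective: 5 business days after Saturday, 2025-10-25, skipping weekends — Oct 27, Oct 28, Oct 29, Oct 30, Oct 31 — lands on Friday, 2025-10-31.

2025-10-31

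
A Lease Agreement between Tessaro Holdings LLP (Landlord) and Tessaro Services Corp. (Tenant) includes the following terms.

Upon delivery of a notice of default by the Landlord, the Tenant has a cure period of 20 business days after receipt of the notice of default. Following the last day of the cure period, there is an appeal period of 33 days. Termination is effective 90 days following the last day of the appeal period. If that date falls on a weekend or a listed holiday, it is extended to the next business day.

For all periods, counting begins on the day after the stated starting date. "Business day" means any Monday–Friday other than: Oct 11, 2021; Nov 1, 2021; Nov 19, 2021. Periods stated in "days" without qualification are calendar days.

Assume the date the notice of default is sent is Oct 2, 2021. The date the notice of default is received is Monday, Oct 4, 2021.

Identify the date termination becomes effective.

Mar 7, 2022

The last day of the cure period: 20 business days after Monday, Oct 4, 2021, skipping weekends and the listed holidays on Oct 11, Nov 1 — Oct 5, Oct 6, Oct 7, Oct 8, …, Oct 29, Nov 2, Nov 3 — lands on Wednesday, Nov 3, 2021.
Adding 33 calendar days to Nov 3, 2021 gives Dec 6, 2021, which is the last day of the appeal period.
The date termination becomes effective: 90 calendar days after Dec 6, 2021 is Mar 6, 2022. That falls on a Sunday, so it rolls to the next business day, Monday, Mar 7, 2022.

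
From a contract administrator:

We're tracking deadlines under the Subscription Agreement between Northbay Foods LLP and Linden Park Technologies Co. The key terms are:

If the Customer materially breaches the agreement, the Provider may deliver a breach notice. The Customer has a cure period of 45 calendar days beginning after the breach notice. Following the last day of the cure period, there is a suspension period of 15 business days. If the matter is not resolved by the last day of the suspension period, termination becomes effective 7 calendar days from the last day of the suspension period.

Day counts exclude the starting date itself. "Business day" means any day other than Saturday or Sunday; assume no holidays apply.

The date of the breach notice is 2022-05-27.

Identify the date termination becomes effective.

The last day of the cure period: 45 calendar days after 2022-05-27 is 2022-07-11.
From Monday, 2022-07-11, 15 business days (Jul 12, Jul 13, Jul 14, Jul 15, …, Jul 28, Jul 29, Aug 1, skipping weekends) brings us to Monday, 2022-08-01, which is the last day of the suspension period.
The date termination becomes effective: 7 calendar days after 2022-08-01 is 2022-08-08.

2022-08-08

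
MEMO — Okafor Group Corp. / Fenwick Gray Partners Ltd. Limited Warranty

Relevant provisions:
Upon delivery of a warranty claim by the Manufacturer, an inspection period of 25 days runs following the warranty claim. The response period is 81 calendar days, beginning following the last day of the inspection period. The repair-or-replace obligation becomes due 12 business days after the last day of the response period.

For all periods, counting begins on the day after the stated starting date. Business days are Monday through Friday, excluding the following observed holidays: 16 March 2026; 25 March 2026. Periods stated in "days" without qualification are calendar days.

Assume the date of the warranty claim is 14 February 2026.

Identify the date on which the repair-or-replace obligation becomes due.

The last day of the inspection period: 14 February 2026 + 25 days = 11 March 2026.
Adding 81 calendar days to 11 March 2026 gives 31 May 2026, which is the last day of the response period.
The date on which the repair-or-replace obligation becomes due: 12 business days after Sunday, 31 May 2026, skipping weekends — Jun 1, Jun 2, Jun 3, Jun 4, …, Jun 12, Jun 15, Jun 16 — lands on Tuesday, 16 June 2026.

16 June 2026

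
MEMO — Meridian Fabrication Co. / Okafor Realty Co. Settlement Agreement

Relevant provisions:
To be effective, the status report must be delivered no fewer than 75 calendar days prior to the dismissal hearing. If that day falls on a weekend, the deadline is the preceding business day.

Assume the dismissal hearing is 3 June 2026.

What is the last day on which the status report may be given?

20 March 2026

3 June 2026 minus 75 days is 20 March 2026. That is a Friday, so no adjustment is needed.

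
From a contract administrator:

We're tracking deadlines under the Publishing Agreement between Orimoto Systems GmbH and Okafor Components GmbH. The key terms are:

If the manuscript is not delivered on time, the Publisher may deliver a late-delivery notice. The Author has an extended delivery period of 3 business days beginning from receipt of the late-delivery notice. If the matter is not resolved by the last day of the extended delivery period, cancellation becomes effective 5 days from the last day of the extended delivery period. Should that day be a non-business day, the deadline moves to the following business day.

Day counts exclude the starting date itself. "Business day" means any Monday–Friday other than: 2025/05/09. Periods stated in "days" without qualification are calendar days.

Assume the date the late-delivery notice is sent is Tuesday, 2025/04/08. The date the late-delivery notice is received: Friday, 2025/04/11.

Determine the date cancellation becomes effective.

2025/04/21

The last day of the extended delivery period: 3 business days after Friday, 2025/04/11, skipping weekends — Apr 14, Apr 15, Apr 16 — lands on Wednesday, 2025/04/16.
The date cancellation becomes effective: 2025/04/16 + 5 days = 2025/04/21. 2025/04/21 is a Monday and is not a listed holiday, so no roll-forward applies.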